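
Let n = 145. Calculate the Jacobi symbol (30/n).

Pull out 2: since 145 ≡ 1 (mod 8), (2/145) = +1.
Reciprocity: 15 ≡ 3 and 145 ≡ 1 (mod 4), so (15/145) = +(145/15).
Reduce top mod 15: now compute (10/15).
Pull out 2: since 15 ≡ 7 (mod 8), (2/15) = +1.
Reciprocity: 5 ≡ 1 and 15 ≡ 3 (mod 4), so (5/15) = +(15/5).
Reduce top mod 5: now compute (0/5).
Top reduces to 0: gcd > 1, so the symbol is 0.

0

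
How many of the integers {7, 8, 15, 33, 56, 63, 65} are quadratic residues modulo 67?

(7/67) = -1 → non-residue.
(8/67) = -1 → non-residue.
(15/67) = +1 → QR.
(33/67) = +1 → QR.
(56/67) = +1 → QR.
(63/67) = -1 → non-residue.
(65/67) = +1 → QR.
Total quadratic residues among the 7: 4.

4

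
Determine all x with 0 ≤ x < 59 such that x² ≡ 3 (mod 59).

11, 48

Since 59 ≡ 3 (mod 4), a square root of 3 is 3^((59+1)/4) = 3^15 mod 59.
Repeated squaring: 3^2≡9, 3^4≡22, 3^8≡12 (mod 59).
3^15 = 3^(8+4+2+1) ≡ 48 (mod 59).
Check: 48² = 2304 ≡ 3 (mod 59). The two roots are 11 and 48.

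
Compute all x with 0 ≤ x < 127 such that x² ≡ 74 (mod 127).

57, 70

Since 127 ≡ 3 (mod 4), a square root of 74 is 74^((127+1)/4) = 74^32 mod 127.
Repeated squaring: 74^2≡15, 74^4≡98, 74^8≡79, 74^16≡18, 74^32≡70 (mod 127).
74^32 = 74^(32) ≡ 70 (mod 127).
Check: 70² = 4900 ≡ 74 (mod 127). The two roots are 57 and 70.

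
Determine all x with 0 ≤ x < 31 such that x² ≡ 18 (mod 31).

Since 31 ≡ 3 (mod 4), a square root of 18 is 18^((31+1)/4) = 18^8 mod 31.
Repeated squaring: 18^2≡14, 18^4≡10, 18^8≡7 (mod 31).
18^8 = 18^(8) ≡ 7 (mod 31).
Check: 7² = 49 ≡ 18 (mod 31). The two roots are 7 and 24.

7, 24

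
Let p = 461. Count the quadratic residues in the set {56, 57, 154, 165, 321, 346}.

(56/461) = +1 → QR.
(57/461) = -1 → non-residue.
(154/461) = -1 → non-residue.
(165/461) = +1 → QR.
(321/461) = -1 → non-residue.
(346/461) = +1 → QR.
Total quadratic residues among the 6: 3.

3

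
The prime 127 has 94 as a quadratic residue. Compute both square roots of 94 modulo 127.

27, 100

Since 127 ≡ 3 (mod 4), a square root of 94 is 94^((127+1)/4) = 94^32 mod 127.
Repeated squaring: 94^2≡73, 94^4≡122, 94^8≡25, 94^16≡117, 94^32≡100 (mod 127).
94^32 = 94^(32) ≡ 100 (mod 127).
Check: 100² = 10000 ≡ 94 (mod 127). The two roots are 27 and 100.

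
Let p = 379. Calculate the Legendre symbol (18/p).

Pull out 2: since 379 ≡ 3 (mod 8), (2/379) = -1.
Reciprocity: 9 ≡ 1 and 379 ≡ 3 (mod 4), so (9/379) = +(379/9).
Reduce top mod 9: now compute (1/9).
Reached (1/9) = 1. Collecting the sign flips along the way, the symbol is -1.

-1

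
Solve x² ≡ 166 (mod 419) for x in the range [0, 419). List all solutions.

Since 419 ≡ 3 (mod 4), a square root of 166 is 166^((419+1)/4) = 166^105 mod 419.
Repeated squaring: 166^2≡321, 166^4≡386, 166^8≡251, 166^16≡151, 166^32≡175, 166^64≡38 (mod 419).
166^105 = 166^(64+32+8+1) ≡ 66 (mod 419).
Check: 66² = 4356 ≡ 166 (mod 419). The two roots are 66 and 353.

66, 353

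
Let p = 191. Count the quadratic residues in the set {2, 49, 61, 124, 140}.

(2/191) = +1 → QR.
(49/191) = +1 → QR.
(61/191) = -1 → non-residue.
(124/191) = -1 → non-residue.
(140/191) = -1 → non-residue.
Total quadratic residues among the 5: 2.

2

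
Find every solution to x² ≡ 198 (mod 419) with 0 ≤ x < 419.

Since 419 ≡ 3 (mod 4), a square root of 198 is 198^((419+1)/4) = 198^105 mod 419.
Repeated squaring: 198^2≡237, 198^4≡23, 198^8≡110, 198^16≡368, 198^32≡87, 198^64≡27 (mod 419).
198^105 = 198^(64+32+8+1) ≡ 63 (mod 419).
Check: 63² = 3969 ≡ 198 (mod 419). The two roots are 63 and 356.

63, 356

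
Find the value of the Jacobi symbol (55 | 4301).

0

Reciprocity: 55 ≡ 3 and 4301 ≡ 1 (mod 4), so (55/4301) = +(4301/55).
Reduce top mod 55: now compute (11/55).
Reciprocity: 11 ≡ 3 and 55 ≡ 3 (mod 4), so (11/55) = −(55/11).
Reduce top mod 11: now compute (0/11).
Top reduces to 0: gcd > 1, so the symbol is 0.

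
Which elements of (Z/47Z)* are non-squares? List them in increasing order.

Square k = 1,…,23 (k and 47−k give the same square):
1²=1, 2²=4, 3²=9, 4²=16, 5²=25, 6²=36, 7²≡2, 8²≡17, 9²≡34, 10²≡6, 11²≡27, 12²≡3, 13²≡28, 14²≡8, 15²≡37, 16²≡21, 17²≡7, 18²≡42, 19²≡32, 20²≡24, 21²≡18, 22²≡14, 23²≡12 (mod 47).
The residues are {1, 2, 3, 4, 6, 7, 8, 9, 12, 14, 16, 17, 18, 21, 24, 25, 27, 28, 32, 34, 36, 37, 42}; the non-residues are the remaining 23 nonzero classes.

5 10 11 13 15 19 20 22 23 26 29 30 31 33 35 38 39 40 41 43 44 45 46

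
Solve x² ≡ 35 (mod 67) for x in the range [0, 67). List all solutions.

Since 67 ≡ 3 (mod 4), a square root of 35 is 35^((67+1)/4) = 35^17 mod 67.
Repeated squaring: 35^2≡19, 35^4≡26, 35^8≡6, 35^16≡36 (mod 67).
35^17 = 35^(16+1) ≡ 54 (mod 67).
Check: 54² = 2916 ≡ 35 (mod 67). The two roots are 13 and 54.

13, 54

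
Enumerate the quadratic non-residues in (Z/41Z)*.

Square k = 1,…,20 (k and 41−k give the same square):
1²=1, 2²=4, 3²=9, 4²=16, 5²=25, 6²=36, 7²≡8, 8²≡23, 9²≡40, 10²≡18, 11²≡39, 12²≡21, 13²≡5, 14²≡32, 15²≡20, 16²≡10, 17²≡2, 18²≡37, 19²≡33, 20²≡31 (mod 41).
The residues are {1, 2, 4, 5, 8, 9, 10, 16, 18, 20, 21, 23, 25, 31, 32, 33, 36, 37, 39, 40}; the non-residues are the remaining 20 nonzero classes.

3, 6, 7, 11, 12, 13, 14, 15, 17, 19, 22, 24, 26, 27, 28, 29, 30, 34, 35, 38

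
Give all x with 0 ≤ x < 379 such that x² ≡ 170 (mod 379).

Since 379 ≡ 3 (mod 4), a square root of 170 is 170^((379+1)/4) = 170^95 mod 379.
Repeated squaring: 170^2≡96, 170^4≡120, 170^8≡377, 170^16≡4, 170^32≡16, 170^64≡256 (mod 379).
170^95 = 170^(64+16+8+4+2+1) ≡ 305 (mod 379).
Check: 305² = 93025 ≡ 170 (mod 379). The two roots are 74 and 305.

74, 305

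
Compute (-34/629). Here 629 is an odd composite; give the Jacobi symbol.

0

First reduce: -34 ≡ 595 (mod 629).
Reciprocity: 595 ≡ 3 and 629 ≡ 1 (mod 4), so (595/629) = +(629/595).
Reduce top mod 595: now compute (34/595).
Pull out 2: since 595 ≡ 3 (mod 8), (2/595) = -1.
Reciprocity: 17 ≡ 1 and 595 ≡ 3 (mod 4), so (17/595) = +(595/17).
Reduce top mod 17: now compute (0/17).
Top reduces to 0: gcd > 1, so the symbol is 0.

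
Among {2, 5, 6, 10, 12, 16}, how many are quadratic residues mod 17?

2

(2/17) = +1 → QR.
(5/17) = -1 → non-residue.
(6/17) = -1 → non-residue.
(10/17) = -1 → non-residue.
(12/17) = -1 → non-residue.
(16/17) = +1 → QR.
Total quadratic residues among the 6: 2.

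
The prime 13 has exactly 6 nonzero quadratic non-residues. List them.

2, 5, 6, 7, 8, 11

Square k = 1,…,6 (k and 13−k give the same square):
1²=1, 2²=4, 3²=9, 4²≡3, 5²≡12, 6²≡10 (mod 13).
The residues are {1, 3, 4, 9, 10, 12}; the non-residues are the remaining 6 nonzero classes.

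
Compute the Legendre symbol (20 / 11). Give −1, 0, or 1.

First reduce: 20 ≡ 9 (mod 11).
Reciprocity: 9 ≡ 1 and 11 ≡ 3 (mod 4), so (9/11) = +(11/9).
Reduce top mod 9: now compute (2/9).
Pull out 2: since 9 ≡ 1 (mod 8), (2/9) = +1.
Reached (1/9) = 1. Collecting the sign flips along the way, the symbol is +1.

1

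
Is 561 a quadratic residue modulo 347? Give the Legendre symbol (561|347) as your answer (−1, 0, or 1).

-1

First reduce: 561 ≡ 214 (mod 347).
Pull out 2: since 347 ≡ 3 (mod 8), (2/347) = -1.
Reciprocity: 107 ≡ 3 and 347 ≡ 3 (mod 4), so (107/347) = −(347/107).
Reduce top mod 107: now compute (26/107).
Pull out 2: since 107 ≡ 3 (mod 8), (2/107) = -1.
Reciprocity: 13 ≡ 1 and 107 ≡ 3 (mod 4), so (13/107) = +(107/13).
Reduce top mod 13: now compute (3/13).
Reciprocity: 3 ≡ 3 and 13 ≡ 1 (mod 4), so (3/13) = +(13/3).
Reduce top mod 3: now compute (1/3).
Reached (1/3) = 1. Collecting the sign flips along the way, the symbol is -1.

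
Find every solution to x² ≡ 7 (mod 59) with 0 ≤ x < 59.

19, 40

Since 59 ≡ 3 (mod 4), a square root of 7 is 7^((59+1)/4) = 7^15 mod 59.
Repeated squaring: 7^2≡49, 7^4≡41, 7^8≡29 (mod 59).
7^15 = 7^(8+4+2+1) ≡ 19 (mod 59).
Check: 19² = 361 ≡ 7 (mod 59). The two roots are 19 and 40.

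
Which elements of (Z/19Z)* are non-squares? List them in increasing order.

2 3 8 10 12 13 14 15 18

Square k = 1,…,9 (k and 19−k give the same square):
1²=1, 2²=4, 3²=9, 4²=16, 5²≡6, 6²≡17, 7²≡11, 8²≡7, 9²≡5 (mod 19).
The residues are {1, 4, 5, 6, 7, 9, 11, 16, 17}; the non-residues are the remaining 9 nonzero classes.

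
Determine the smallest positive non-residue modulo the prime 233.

(2/233) = +1, so 2 is a residue.
(3/233) = −1, so 3 is the smallest positive non-residue mod 233.

3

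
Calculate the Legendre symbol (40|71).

1

Pull out 2^3: since 71 ≡ 7 (mod 8), (2/71) = +1, so (2/71)^3 = +1.
Reciprocity: 5 ≡ 1 and 71 ≡ 3 (mod 4), so (5/71) = +(71/5).
Reduce top mod 5: now compute (1/5).
Reached (1/5) = 1. Collecting the sign flips along the way, the symbol is +1.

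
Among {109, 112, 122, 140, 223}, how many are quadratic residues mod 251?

(109/251) = -1 → non-residue.
(112/251) = +1 → QR.
(122/251) = +1 → QR.
(140/251) = +1 → QR.
(223/251) = -1 → non-residue.
Total quadratic residues among the 5: 3.

3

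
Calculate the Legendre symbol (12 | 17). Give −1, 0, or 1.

Pull out 2^2: since 17 ≡ 1 (mod 8), (2/17) = +1, so (2/17)^2 = +1.
Reciprocity: 3 ≡ 3 and 17 ≡ 1 (mod 4), so (3/17) = +(17/3).
Reduce top mod 3: now compute (2/3).
Pull out 2: since 3 ≡ 3 (mod 8), (2/3) = -1.
Reached (1/3) = 1. Collecting the sign flips along the way, the symbol is -1.

-1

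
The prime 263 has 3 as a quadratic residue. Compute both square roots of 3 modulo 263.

Since 263 ≡ 3 (mod 4), a square root of 3 is 3^((263+1)/4) = 3^66 mod 263.
Repeated squaring: 3^2≡9, 3^4≡81, 3^8≡249, 3^16≡196, 3^32≡18, 3^64≡61 (mod 263).
3^66 = 3^(64+2) ≡ 23 (mod 263).
Check: 23² = 529 ≡ 3 (mod 263). The two roots are 23 and 240.

23, 240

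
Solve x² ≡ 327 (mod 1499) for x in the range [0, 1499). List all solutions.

487, 1012

Since 1499 ≡ 3 (mod 4), a square root of 327 is 327^((1499+1)/4) = 327^375 mod 1499.
Repeated squaring: 327^2≡500, 327^4≡1166, 327^8≡1462, 327^16≡1369, 327^32≡411, 327^64≡1033, 327^128≡1300, 327^256≡627 (mod 1499).
327^375 = 327^(256+64+32+16+4+2+1) ≡ 1012 (mod 1499).
Check: 1012² = 1024144 ≡ 327 (mod 1499). The two roots are 487 and 1012.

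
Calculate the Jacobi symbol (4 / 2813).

Pull out 2^2: since 2813 ≡ 5 (mod 8), (2/2813) = -1, so (2/2813)^2 = +1.
Reached (1/2813) = 1. Collecting the sign flips along the way, the symbol is +1.

1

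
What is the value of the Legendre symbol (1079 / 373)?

1

First reduce: 1079 ≡ 333 (mod 373).
Reciprocity: 333 ≡ 1 and 373 ≡ 1 (mod 4), so (333/373) = +(373/333).
Reduce top mod 333: now compute (40/333).
Pull out 2^3: since 333 ≡ 5 (mod 8), (2/333) = -1, so (2/333)^3 = -1.
Reciprocity: 5 ≡ 1 and 333 ≡ 1 (mod 4), so (5/333) = +(333/5).
Reduce top mod 5: now compute (3/5).
Reciprocity: 3 ≡ 3 and 5 ≡ 1 (mod 4), so (3/5) = +(5/3).
Reduce top mod 3: now compute (2/3).
Pull out 2: since 3 ≡ 3 (mod 8), (2/3) = -1.
Reached (1/3) = 1. Collecting the sign flips along the way, the symbol is +1.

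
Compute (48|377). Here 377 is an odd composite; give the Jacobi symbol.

Pull out 2^4: since 377 ≡ 1 (mod 8), (2/377) = +1, so (2/377)^4 = +1.
Reciprocity: 3 ≡ 3 and 377 ≡ 1 (mod 4), so (3/377) = +(377/3).
Reduce top mod 3: now compute (2/3).
Pull out 2: since 3 ≡ 3 (mod 8), (2/3) = -1.
Reached (1/3) = 1. Collecting the sign flips along the way, the symbol is -1.

-1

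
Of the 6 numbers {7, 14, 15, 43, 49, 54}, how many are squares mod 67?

(7/67) = -1 → non-residue.
(14/67) = +1 → QR.
(15/67) = +1 → QR.
(43/67) = -1 → non-residue.
(49/67) = +1 → QR.
(54/67) = +1 → QR.
Total quadratic residues among the 6: 4.

4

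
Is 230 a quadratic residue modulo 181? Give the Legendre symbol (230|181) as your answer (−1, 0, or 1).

1

First reduce: 230 ≡ 49 (mod 181).
Reciprocity: 49 ≡ 1 and 181 ≡ 1 (mod 4), so (49/181) = +(181/49).
Reduce top mod 49: now compute (34/49).
Pull out 2: since 49 ≡ 1 (mod 8), (2/49) = +1.
Reciprocity: 17 ≡ 1 and 49 ≡ 1 (mod 4), so (17/49) = +(49/17).
Reduce top mod 17: now compute (15/17).
Reciprocity: 15 ≡ 3 and 17 ≡ 1 (mod 4), so (15/17) = +(17/15).
Reduce top mod 15: now compute (2/15).
Pull out 2: since 15 ≡ 7 (mod 8), (2/15) = +1.
Reached (1/15) = 1. Collecting the sign flips along the way, the symbol is +1.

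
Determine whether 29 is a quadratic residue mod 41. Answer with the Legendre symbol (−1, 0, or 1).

-1

Reciprocity: 29 ≡ 1 and 41 ≡ 1 (mod 4), so (29/41) = +(41/29).
Reduce top mod 29: now compute (12/29).
Pull out 2^2: since 29 ≡ 5 (mod 8), (2/29) = -1, so (2/29)^2 = +1.
Reciprocity: 3 ≡ 3 and 29 ≡ 1 (mod 4), so (3/29) = +(29/3).
Reduce top mod 3: now compute (2/3).
Pull out 2: since 3 ≡ 3 (mod 8), (2/3) = -1.
Reached (1/3) = 1. Collecting the sign flips along the way, the symbol is -1.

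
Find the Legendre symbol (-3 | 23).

First reduce: -3 ≡ 20 (mod 23).
Pull out 2^2: since 23 ≡ 7 (mod 8), (2/23) = +1, so (2/23)^2 = +1.
Reciprocity: 5 ≡ 1 and 23 ≡ 3 (mod 4), so (5/23) = +(23/5).
Reduce top mod 5: now compute (3/5).
Reciprocity: 3 ≡ 3 and 5 ≡ 1 (mod 4), so (3/5) = +(5/3).
Reduce top mod 3: now compute (2/3).
Pull out 2: since 3 ≡ 3 (mod 8), (2/3) = -1.
Reached (1/3) = 1. Collecting the sign flips along the way, the symbol is -1.

-1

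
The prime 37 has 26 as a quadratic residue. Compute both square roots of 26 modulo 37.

37 ≡ 1 (mod 4), so we find a root by search.
Trying successive values, 10² = 100 ≡ 26 (mod 37). The other root is 37 − 10 = 27.

10, 27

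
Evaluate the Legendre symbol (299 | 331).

Reciprocity: 299 ≡ 3 and 331 ≡ 3 (mod 4), so (299/331) = −(331/299).
Reduce top mod 299: now compute (32/299).
Pull out 2^5: since 299 ≡ 3 (mod 8), (2/299) = -1, so (2/299)^5 = -1.
Reached (1/299) = 1. Collecting the sign flips along the way, the symbol is +1.

1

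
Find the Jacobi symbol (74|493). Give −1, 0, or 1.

Pull out 2: since 493 ≡ 5 (mod 8), (2/493) = -1.
Reciprocity: 37 ≡ 1 and 493 ≡ 1 (mod 4), so (37/493) = +(493/37).
Reduce top mod 37: now compute (12/37).
Pull out 2^2: since 37 ≡ 5 (mod 8), (2/37) = -1, so (2/37)^2 = +1.
Reciprocity: 3 ≡ 3 and 37 ≡ 1 (mod 4), so (3/37) = +(37/3).
Reduce top mod 3: now compute (1/3).
Reached (1/3) = 1. Collecting the sign flips along the way, the symbol is -1.

-1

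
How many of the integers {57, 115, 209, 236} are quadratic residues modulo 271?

1

(57/271) = +1 → QR.
(115/271) = -1 → non-residue.
(209/271) = -1 → non-residue.
(236/271) = -1 → non-residue.
Total quadratic residues among the 4: 1.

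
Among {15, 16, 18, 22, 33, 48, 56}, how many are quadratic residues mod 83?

3

(15/83) = -1 → non-residue.
(16/83) = +1 → QR.
(18/83) = -1 → non-residue.
(22/83) = -1 → non-residue.
(33/83) = +1 → QR.
(48/83) = +1 → QR.
(56/83) = -1 → non-residue.
Total quadratic residues among the 7: 3.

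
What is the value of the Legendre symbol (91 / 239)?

Euler's criterion: (91/239) ≡ 91^119 (mod 239).
91^2 ≡ 155 (mod 239)
91^4 ≡ 125 (mod 239)
91^8 ≡ 90 (mod 239)
91^16 ≡ 213 (mod 239)
91^32 ≡ 198 (mod 239)
91^64 ≡ 8 (mod 239)
91^119 = 91^(64+32+16+4+2+1) ≡ 1 (mod 239).
Result is 1, so (91/239) = 1.

1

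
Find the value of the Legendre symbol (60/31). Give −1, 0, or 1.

-1

Euler's criterion: (60/31) ≡ 29^15 (mod 31).
29^2 ≡ 4 (mod 31)
29^4 ≡ 16 (mod 31)
29^8 ≡ 8 (mod 31)
29^15 = 29^(8+4+2+1) ≡ 30 (mod 31).
Result is 30 ≡ −1, so (60/31) = −1.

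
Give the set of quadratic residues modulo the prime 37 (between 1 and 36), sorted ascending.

Square k = 1,…,18 (k and 37−k give the same square):
1²=1, 2²=4, 3²=9, 4²=16, 5²=25, 6²=36, 7²≡12, 8²≡27, 9²≡7, 10²≡26, 11²≡10, 12²≡33, 13²≡21, 14²≡11, 15²≡3, 16²≡34, 17²≡30, 18²≡28 (mod 37).
So the quadratic residues mod 37 are {1, 3, 4, 7, 9, 10, 11, 12, 16, 21, 25, 26, 27, 28, 30, 33, 34, 36}.

1,3,4,7,9,10,11,12,16,21,25,26,27,28,30,33,34,36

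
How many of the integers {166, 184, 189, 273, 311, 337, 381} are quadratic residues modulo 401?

(166/401) = +1 → QR.
(184/401) = -1 → non-residue.
(189/401) = -1 → non-residue.
(273/401) = +1 → QR.
(311/401) = +1 → QR.
(337/401) = +1 → QR.
(381/401) = +1 → QR.
Total quadratic residues among the 7: 5.

5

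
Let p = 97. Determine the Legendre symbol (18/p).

1

Euler's criterion: (18/97) ≡ 18^48 (mod 97).
18^2 ≡ 33 (mod 97)
18^4 ≡ 22 (mod 97)
18^8 ≡ 96 (mod 97)
18^16 ≡ 1 (mod 97)
18^32 ≡ 1 (mod 97)
18^48 = 18^(32+16) ≡ 1 (mod 97).
Result is 1, so (18/97) = 1.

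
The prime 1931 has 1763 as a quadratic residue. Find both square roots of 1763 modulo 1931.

Since 1931 ≡ 3 (mod 4), a square root of 1763 is 1763^((1931+1)/4) = 1763^483 mod 1931.
Repeated squaring: 1763^2≡1190, 1763^4≡677, 1763^8≡682, 1763^16≡1684, 1763^32≡1148, 1763^64≡962, 1763^128≡495, 1763^256≡1719 (mod 1931).
1763^483 = 1763^(256+128+64+32+2+1) ≡ 75 (mod 1931).
Check: 75² = 5625 ≡ 1763 (mod 1931). The two roots are 75 and 1856.

75, 1856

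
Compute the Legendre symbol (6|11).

Pull out 2: since 11 ≡ 3 (mod 8), (2/11) = -1.
Reciprocity: 3 ≡ 3 and 11 ≡ 3 (mod 4), so (3/11) = −(11/3).
Reduce top mod 3: now compute (2/3).
Pull out 2: since 3 ≡ 3 (mod 8), (2/3) = -1.
Reached (1/3) = 1. Collecting the sign flips along the way, the symbol is -1.

-1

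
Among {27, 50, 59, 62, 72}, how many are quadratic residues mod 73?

3

(27/73) = +1 → QR.
(50/73) = +1 → QR.
(59/73) = -1 → non-residue.
(62/73) = -1 → non-residue.
(72/73) = +1 → QR.
Total quadratic residues among the 5: 3.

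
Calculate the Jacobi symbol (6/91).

1

Pull out 2: since 91 ≡ 3 (mod 8), (2/91) = -1.
Reciprocity: 3 ≡ 3 and 91 ≡ 3 (mod 4), so (3/91) = −(91/3).
Reduce top mod 3: now compute (1/3).
Reached (1/3) = 1. Collecting the sign flips along the way, the symbol is +1.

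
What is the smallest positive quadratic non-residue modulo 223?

(2/223) = +1, so 2 is a residue.
(3/223) = −1, so 3 is the smallest positive non-residue mod 223.

3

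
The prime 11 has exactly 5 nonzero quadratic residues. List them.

Square k = 1,…,5 (k and 11−k give the same square):
1²=1, 2²=4, 3²=9, 4²≡5, 5²≡3 (mod 11).
So the quadratic residues mod 11 are {1, 3, 4, 5, 9}.

1, 3, 4, 5, 9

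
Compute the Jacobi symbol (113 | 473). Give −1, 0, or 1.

-1

Reciprocity: 113 ≡ 1 and 473 ≡ 1 (mod 4), so (113/473) = +(473/113).
Reduce top mod 113: now compute (21/113).
Reciprocity: 21 ≡ 1 and 113 ≡ 1 (mod 4), so (21/113) = +(113/21).
Reduce top mod 21: now compute (8/21).
Pull out 2^3: since 21 ≡ 5 (mod 8), (2/21) = -1, so (2/21)^3 = -1.
Reached (1/21) = 1. Collecting the sign flips along the way, the symbol is -1.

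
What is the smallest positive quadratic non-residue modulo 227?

(2/227) = −1, so 2 is the smallest positive non-residue mod 227.

2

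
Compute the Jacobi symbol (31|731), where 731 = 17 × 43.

-1

Reciprocity: 31 ≡ 3 and 731 ≡ 3 (mod 4), so (31/731) = −(731/31).
Reduce top mod 31: now compute (18/31).
Pull out 2: since 31 ≡ 7 (mod 8), (2/31) = +1.
Reciprocity: 9 ≡ 1 and 31 ≡ 3 (mod 4), so (9/31) = +(31/9).
Reduce top mod 9: now compute (4/9).
Pull out 2^2: since 9 ≡ 1 (mod 8), (2/9) = +1, so (2/9)^2 = +1.
Reached (1/9) = 1. Collecting the sign flips along the way, the symbol is -1.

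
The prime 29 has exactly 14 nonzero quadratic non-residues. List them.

Square k = 1,…,14 (k and 29−k give the same square):
1²=1, 2²=4, 3²=9, 4²=16, 5²=25, 6²≡7, 7²≡20, 8²≡6, 9²≡23, 10²≡13, 11²≡5, 12²≡28, 13²≡24, 14²≡22 (mod 29).
The residues are {1, 4, 5, 6, 7, 9, 13, 16, 20, 22, 23, 24, 25, 28}; the non-residues are the remaining 14 nonzero classes.

2, 3, 8, 10, 11, 12, 14, 15, 17, 18, 19, 21, 26, 27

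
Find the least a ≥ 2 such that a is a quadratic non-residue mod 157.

2

(2/157) = −1, so 2 is the smallest positive non-residue mod 157.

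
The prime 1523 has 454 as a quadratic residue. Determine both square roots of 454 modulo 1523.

119, 1404

Since 1523 ≡ 3 (mod 4), a square root of 454 is 454^((1523+1)/4) = 454^381 mod 1523.
Repeated squaring: 454^2≡511, 454^4≡688, 454^8≡1214, 454^16≡1055, 454^32≡1235, 454^64≡702, 454^128≡875, 454^256≡1079 (mod 1523).
454^381 = 454^(256+64+32+16+8+4+1) ≡ 119 (mod 1523).
Check: 119² = 14161 ≡ 454 (mod 1523). The two roots are 119 and 1404.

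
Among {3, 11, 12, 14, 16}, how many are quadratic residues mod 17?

(3/17) = -1 → non-residue.
(11/17) = -1 → non-residue.
(12/17) = -1 → non-residue.
(14/17) = -1 → non-residue.
(16/17) = +1 → QR.
Total quadratic residues among the 5: 1.

1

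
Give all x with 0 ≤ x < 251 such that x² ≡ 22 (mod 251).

111, 140

Since 251 ≡ 3 (mod 4), a square root of 22 is 22^((251+1)/4) = 22^63 mod 251.
Repeated squaring: 22^2≡233, 22^4≡73, 22^8≡58, 22^16≡101, 22^32≡161 (mod 251).
22^63 = 22^(32+16+8+4+2+1) ≡ 140 (mod 251).
Check: 140² = 19600 ≡ 22 (mod 251). The two roots are 111 and 140.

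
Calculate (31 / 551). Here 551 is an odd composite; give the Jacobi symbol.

1

Reciprocity: 31 ≡ 3 and 551 ≡ 3 (mod 4), so (31/551) = −(551/31).
Reduce top mod 31: now compute (24/31).
Pull out 2^3: since 31 ≡ 7 (mod 8), (2/31) = +1, so (2/31)^3 = +1.
Reciprocity: 3 ≡ 3 and 31 ≡ 3 (mod 4), so (3/31) = −(31/3).
Reduce top mod 3: now compute (1/3).
Reached (1/3) = 1. Collecting the sign flips along the way, the symbol is +1.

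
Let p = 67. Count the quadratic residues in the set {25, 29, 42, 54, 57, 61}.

(25/67) = +1 → QR.
(29/67) = +1 → QR.
(42/67) = -1 → non-residue.
(54/67) = +1 → QR.
(57/67) = -1 → non-residue.
(61/67) = -1 → non-residue.
Total quadratic residues among the 6: 3.

3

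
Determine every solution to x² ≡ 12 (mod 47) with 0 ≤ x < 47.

23, 24

Since 47 ≡ 3 (mod 4), a square root of 12 is 12^((47+1)/4) = 12^12 mod 47.
Repeated squaring: 12^2≡3, 12^4≡9, 12^8≡34 (mod 47).
12^12 = 12^(8+4) ≡ 24 (mod 47).
Check: 24² = 576 ≡ 12 (mod 47). The two roots are 23 and 24.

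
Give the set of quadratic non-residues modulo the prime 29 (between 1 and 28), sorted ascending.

Square k = 1,…,14 (k and 29−k give the same square):
1²=1, 2²=4, 3²=9, 4²=16, 5²=25, 6²≡7, 7²≡20, 8²≡6, 9²≡23, 10²≡13, 11²≡5, 12²≡28, 13²≡24, 14²≡22 (mod 29).
The residues are {1, 4, 5, 6, 7, 9, 13, 16, 20, 22, 23, 24, 25, 28}; the non-residues are the remaining 14 nonzero classes.

2, 3, 8, 10, 11, 12, 14, 15, 17, 18, 19, 21, 26, 27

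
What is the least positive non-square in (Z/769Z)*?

(2/769) = +1, so 2 is a residue.
(3/769) = +1, so 3 is a residue.
(4/769) = +1, so 4 is a residue.
(5/769) = +1, so 5 is a residue.
(6/769) = +1, so 6 is a residue.
(7/769) = −1, so 7 is the smallest positive non-residue mod 769.

7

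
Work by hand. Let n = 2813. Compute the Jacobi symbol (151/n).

1

Reciprocity: 151 ≡ 3 and 2813 ≡ 1 (mod 4), so (151/2813) = +(2813/151).
Reduce top mod 151: now compute (95/151).
Reciprocity: 95 ≡ 3 and 151 ≡ 3 (mod 4), so (95/151) = −(151/95).
Reduce top mod 95: now compute (56/95).
Pull out 2^3: since 95 ≡ 7 (mod 8), (2/95) = +1, so (2/95)^3 = +1.
Reciprocity: 7 ≡ 3 and 95 ≡ 3 (mod 4), so (7/95) = −(95/7).
Reduce top mod 7: now compute (4/7).
Pull out 2^2: since 7 ≡ 7 (mod 8), (2/7) = +1, so (2/7)^2 = +1.
Reached (1/7) = 1. Collecting the sign flips along the way, the symbol is +1.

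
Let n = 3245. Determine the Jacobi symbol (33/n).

0

Reciprocity: 33 ≡ 1 and 3245 ≡ 1 (mod 4), so (33/3245) = +(3245/33).
Reduce top mod 33: now compute (11/33).
Reciprocity: 11 ≡ 3 and 33 ≡ 1 (mod 4), so (11/33) = +(33/11).
Reduce top mod 11: now compute (0/11).
Top reduces to 0: gcd > 1, so the symbol is 0.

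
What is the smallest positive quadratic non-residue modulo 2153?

3

(2/2153) = +1, so 2 is a residue.
(3/2153) = −1, so 3 is the smallest positive non-residue mod 2153.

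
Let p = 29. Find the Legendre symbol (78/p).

1

First reduce: 78 ≡ 20 (mod 29).
Pull out 2^2: since 29 ≡ 5 (mod 8), (2/29) = -1, so (2/29)^2 = +1.
Reciprocity: 5 ≡ 1 and 29 ≡ 1 (mod 4), so (5/29) = +(29/5).
Reduce top mod 5: now compute (4/5).
Pull out 2^2: since 5 ≡ 5 (mod 8), (2/5) = -1, so (2/5)^2 = +1.
Reached (1/5) = 1. Collecting the sign flips along the way, the symbol is +1.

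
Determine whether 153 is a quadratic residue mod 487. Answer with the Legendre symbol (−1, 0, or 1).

-1

Euler's criterion: (153/487) ≡ 153^243 (mod 487).
153^2 ≡ 33 (mod 487)
153^4 ≡ 115 (mod 487)
153^8 ≡ 76 (mod 487)
153^16 ≡ 419 (mod 487)
153^32 ≡ 241 (mod 487)
153^64 ≡ 128 (mod 487)
153^128 ≡ 313 (mod 487)
153^243 = 153^(128+64+32+16+2+1) ≡ 486 (mod 487).
Result is 486 ≡ −1, so (153/487) = −1.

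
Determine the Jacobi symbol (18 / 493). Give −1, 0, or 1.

Pull out 2: since 493 ≡ 5 (mod 8), (2/493) = -1.
Reciprocity: 9 ≡ 1 and 493 ≡ 1 (mod 4), so (9/493) = +(493/9).
Reduce top mod 9: now compute (7/9).
Reciprocity: 7 ≡ 3 and 9 ≡ 1 (mod 4), so (7/9) = +(9/7).
Reduce top mod 7: now compute (2/7).
Pull out 2: since 7 ≡ 7 (mod 8), (2/7) = +1.
Reached (1/7) = 1. Collecting the sign flips along the way, the symbol is -1.

-1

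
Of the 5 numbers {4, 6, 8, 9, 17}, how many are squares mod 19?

(4/19) = +1 → QR.
(6/19) = +1 → QR.
(8/19) = -1 → non-residue.
(9/19) = +1 → QR.
(17/19) = +1 → QR.
Total quadratic residues among the 5: 4.

4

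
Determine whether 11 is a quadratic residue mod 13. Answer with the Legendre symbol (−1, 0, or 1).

-1

Reciprocity: 11 ≡ 3 and 13 ≡ 1 (mod 4), so (11/13) = +(13/11).
Reduce top mod 11: now compute (2/11).
Pull out 2: since 11 ≡ 3 (mod 8), (2/11) = -1.
Reached (1/11) = 1. Collecting the sign flips along the way, the symbol is -1.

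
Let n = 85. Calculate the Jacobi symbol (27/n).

1

Reciprocity: 27 ≡ 3 and 85 ≡ 1 (mod 4), so (27/85) = +(85/27).
Reduce top mod 27: now compute (4/27).
Pull out 2^2: since 27 ≡ 3 (mod 8), (2/27) = -1, so (2/27)^2 = +1.
Reached (1/27) = 1. Collecting the sign flips along the way, the symbol is +1.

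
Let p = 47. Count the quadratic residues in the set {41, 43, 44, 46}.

(41/47) = -1 → non-residue.
(43/47) = -1 → non-residue.
(44/47) = -1 → non-residue.
(46/47) = -1 → non-residue.
Total quadratic residues among the 4: 0.

0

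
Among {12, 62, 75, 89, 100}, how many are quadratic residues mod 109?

(12/109) = +1 → QR.
(62/109) = -1 → non-residue.
(75/109) = +1 → QR.
(89/109) = +1 → QR.
(100/109) = +1 → QR.
Total quadratic residues among the 5: 4.

4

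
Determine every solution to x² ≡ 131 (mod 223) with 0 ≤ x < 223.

Since 223 ≡ 3 (mod 4), a square root of 131 is 131^((223+1)/4) = 131^56 mod 223.
Repeated squaring: 131^2≡213, 131^4≡100, 131^8≡188, 131^16≡110, 131^32≡58 (mod 223).
131^56 = 131^(32+16+8) ≡ 146 (mod 223).
Check: 146² = 21316 ≡ 131 (mod 223). The two roots are 77 and 146.

77, 146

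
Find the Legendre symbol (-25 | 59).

-1

First reduce: -25 ≡ 34 (mod 59).
Pull out 2: since 59 ≡ 3 (mod 8), (2/59) = -1.
Reciprocity: 17 ≡ 1 and 59 ≡ 3 (mod 4), so (17/59) = +(59/17).
Reduce top mod 17: now compute (8/17).
Pull out 2^3: since 17 ≡ 1 (mod 8), (2/17) = +1, so (2/17)^3 = +1.
Reached (1/17) = 1. Collecting the sign flips along the way, the symbol is -1.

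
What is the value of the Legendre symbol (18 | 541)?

Pull out 2: since 541 ≡ 5 (mod 8), (2/541) = -1.
Reciprocity: 9 ≡ 1 and 541 ≡ 1 (mod 4), so (9/541) = +(541/9).
Reduce top mod 9: now compute (1/9).
Reached (1/9) = 1. Collecting the sign flips along the way, the symbol is -1.

-1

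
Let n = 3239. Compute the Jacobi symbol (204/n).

Pull out 2^2: since 3239 ≡ 7 (mod 8), (2/3239) = +1, so (2/3239)^2 = +1.
Reciprocity: 51 ≡ 3 and 3239 ≡ 3 (mod 4), so (51/3239) = −(3239/51).
Reduce top mod 51: now compute (26/51).
Pull out 2: since 51 ≡ 3 (mod 8), (2/51) = -1.
Reciprocity: 13 ≡ 1 and 51 ≡ 3 (mod 4), so (13/51) = +(51/13).
Reduce top mod 13: now compute (12/13).
Pull out 2^2: since 13 ≡ 5 (mod 8), (2/13) = -1, so (2/13)^2 = +1.
Reciprocity: 3 ≡ 3 and 13 ≡ 1 (mod 4), so (3/13) = +(13/3).
Reduce top mod 3: now compute (1/3).
Reached (1/3) = 1. Collecting the sign flips along the way, the symbol is +1.

1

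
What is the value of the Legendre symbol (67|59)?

Euler's criterion: (67/59) ≡ 8^29 (mod 59).
8^2 ≡ 5 (mod 59)
8^4 ≡ 25 (mod 59)
8^8 ≡ 35 (mod 59)
8^16 ≡ 45 (mod 59)
8^29 = 8^(16+8+4+1) ≡ 58 (mod 59).
Result is 58 ≡ −1, so (67/59) = −1.

-1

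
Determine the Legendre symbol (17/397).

-1

Reciprocity: 17 ≡ 1 and 397 ≡ 1 (mod 4), so (17/397) = +(397/17).
Reduce top mod 17: now compute (6/17).
Pull out 2: since 17 ≡ 1 (mod 8), (2/17) = +1.
Reciprocity: 3 ≡ 3 and 17 ≡ 1 (mod 4), so (3/17) = +(17/3).
Reduce top mod 3: now compute (2/3).
Pull out 2: since 3 ≡ 3 (mod 8), (2/3) = -1.
Reached (1/3) = 1. Collecting the sign flips along the way, the symbol is -1.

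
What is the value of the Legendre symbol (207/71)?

Euler's criterion: (207/71) ≡ 65^35 (mod 71).
65^2 ≡ 36 (mod 71)
65^4 ≡ 18 (mod 71)
65^8 ≡ 40 (mod 71)
65^16 ≡ 38 (mod 71)
65^32 ≡ 24 (mod 71)
65^35 = 65^(32+2+1) ≡ 70 (mod 71).
Result is 70 ≡ −1, so (207/71) = −1.

-1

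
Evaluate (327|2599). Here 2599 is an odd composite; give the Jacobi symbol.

Reciprocity: 327 ≡ 3 and 2599 ≡ 3 (mod 4), so (327/2599) = −(2599/327).
Reduce top mod 327: now compute (310/327).
Pull out 2: since 327 ≡ 7 (mod 8), (2/327) = +1.
Reciprocity: 155 ≡ 3 and 327 ≡ 3 (mod 4), so (155/327) = −(327/155).
Reduce top mod 155: now compute (17/155).
Reciprocity: 17 ≡ 1 and 155 ≡ 3 (mod 4), so (17/155) = +(155/17).
Reduce top mod 17: now compute (2/17).
Pull out 2: since 17 ≡ 1 (mod 8), (2/17) = +1.
Reached (1/17) = 1. Collecting the sign flips along the way, the symbol is +1.

1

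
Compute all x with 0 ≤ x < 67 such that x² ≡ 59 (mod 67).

Since 67 ≡ 3 (mod 4), a square root of 59 is 59^((67+1)/4) = 59^17 mod 67.
Repeated squaring: 59^2≡64, 59^4≡9, 59^8≡14, 59^16≡62 (mod 67).
59^17 = 59^(16+1) ≡ 40 (mod 67).
Check: 40² = 1600 ≡ 59 (mod 67). The two roots are 27 and 40.

27, 40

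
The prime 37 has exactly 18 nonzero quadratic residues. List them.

1, 3, 4, 7, 9, 10, 11, 12, 16, 21, 25, 26, 27, 28, 30, 33, 34, 36

Square k = 1,…,18 (k and 37−k give the same square):
1²=1, 2²=4, 3²=9, 4²=16, 5²=25, 6²=36, 7²≡12, 8²≡27, 9²≡7, 10²≡26, 11²≡10, 12²≡33, 13²≡21, 14²≡11, 15²≡3, 16²≡34, 17²≡30, 18²≡28 (mod 37).
So the quadratic residues mod 37 are {1, 3, 4, 7, 9, 10, 11, 12, 16, 21, 25, 26, 27, 28, 30, 33, 34, 36}.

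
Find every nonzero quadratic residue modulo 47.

Square k = 1,…,23 (k and 47−k give the same square):
1²=1, 2²=4, 3²=9, 4²=16, 5²=25, 6²=36, 7²≡2, 8²≡17, 9²≡34, 10²≡6, 11²≡27, 12²≡3, 13²≡28, 14²≡8, 15²≡37, 16²≡21, 17²≡7, 18²≡42, 19²≡32, 20²≡24, 21²≡18, 22²≡14, 23²≡12 (mod 47).
So the quadratic residues mod 47 are {1, 2, 3, 4, 6, 7, 8, 9, 12, 14, 16, 17, 18, 21, 24, 25, 27, 28, 32, 34, 36, 37, 42}.

1 2 3 4 6 7 8 9 12 14 16 17 18 21 24 25 27 28 32 34 36 37 42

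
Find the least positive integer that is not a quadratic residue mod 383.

(2/383) = +1, so 2 is a residue.
(3/383) = +1, so 3 is a residue.
(4/383) = +1, so 4 is a residue.
(5/383) = −1, so 5 is the smallest positive non-residue mod 383.

5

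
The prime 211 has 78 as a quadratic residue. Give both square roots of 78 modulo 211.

Since 211 ≡ 3 (mod 4), a square root of 78 is 78^((211+1)/4) = 78^53 mod 211.
Repeated squaring: 78^2≡176, 78^4≡170, 78^8≡204, 78^16≡49, 78^32≡80 (mod 211).
78^53 = 78^(32+16+4+1) ≡ 194 (mod 211).
Check: 194² = 37636 ≡ 78 (mod 211). The two roots are 17 and 194.

17, 194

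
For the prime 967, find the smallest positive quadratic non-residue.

3

(2/967) = +1, so 2 is a residue.
(3/967) = −1, so 3 is the smallest positive non-residue mod 967.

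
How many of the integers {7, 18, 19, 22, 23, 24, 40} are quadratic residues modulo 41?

3

(7/41) = -1 → non-residue.
(18/41) = +1 → QR.
(19/41) = -1 → non-residue.
(22/41) = -1 → non-residue.
(23/41) = +1 → QR.
(24/41) = -1 → non-residue.
(40/41) = +1 → QR.
Total quadratic residues among the 7: 3.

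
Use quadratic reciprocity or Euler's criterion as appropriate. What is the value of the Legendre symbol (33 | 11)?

First reduce: 33 ≡ 0 (mod 11).
Top reduces to 0: gcd > 1, so the symbol is 0.

0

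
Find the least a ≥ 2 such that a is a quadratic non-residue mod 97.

5

(2/97) = +1, so 2 is a residue.
(3/97) = +1, so 3 is a residue.
(4/97) = +1, so 4 is a residue.
(5/97) = −1, so 5 is the smallest positive non-residue mod 97.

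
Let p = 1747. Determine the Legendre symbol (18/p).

-1

Pull out 2: since 1747 ≡ 3 (mod 8), (2/1747) = -1.
Reciprocity: 9 ≡ 1 and 1747 ≡ 3 (mod 4), so (9/1747) = +(1747/9).
Reduce top mod 9: now compute (1/9).
Reached (1/9) = 1. Collecting the sign flips along the way, the symbol is -1.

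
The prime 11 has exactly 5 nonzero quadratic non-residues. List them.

Square k = 1,…,5 (k and 11−k give the same square):
1²=1, 2²=4, 3²=9, 4²≡5, 5²≡3 (mod 11).
The residues are {1, 3, 4, 5, 9}; the non-residues are the remaining 5 nonzero classes.

2 6 7 8 10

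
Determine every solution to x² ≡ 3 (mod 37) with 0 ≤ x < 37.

37 ≡ 1 (mod 4), so we find a root by search.
Trying successive values, 15² = 225 ≡ 3 (mod 37). The other root is 37 − 15 = 22.

15, 22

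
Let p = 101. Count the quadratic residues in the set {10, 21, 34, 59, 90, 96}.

2

(10/101) = -1 → non-residue.
(21/101) = +1 → QR.
(34/101) = -1 → non-residue.
(59/101) = -1 → non-residue.
(90/101) = -1 → non-residue.
(96/101) = +1 → QR.
Total quadratic residues among the 6: 2.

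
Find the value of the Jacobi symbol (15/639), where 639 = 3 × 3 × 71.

Reciprocity: 15 ≡ 3 and 639 ≡ 3 (mod 4), so (15/639) = −(639/15).
Reduce top mod 15: now compute (9/15).
Reciprocity: 9 ≡ 1 and 15 ≡ 3 (mod 4), so (9/15) = +(15/9).
Reduce top mod 9: now compute (6/9).
Pull out 2: since 9 ≡ 1 (mod 8), (2/9) = +1.
Reciprocity: 3 ≡ 3 and 9 ≡ 1 (mod 4), so (3/9) = +(9/3).
Reduce top mod 3: now compute (0/3).
Top reduces to 0: gcd > 1, so the symbol is 0.

0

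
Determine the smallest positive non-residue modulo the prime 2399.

11

(2/2399) = +1, so 2 is a residue.
(3/2399) = +1, so 3 is a residue.
(4/2399) = +1, so 4 is a residue.
(5/2399) = +1, so 5 is a residue.
(6/2399) = +1, so 6 is a residue.
(7/2399) = +1, so 7 is a residue.
(8/2399) = +1, so 8 is a residue.
(9/2399) = +1, so 9 is a residue.
(10/2399) = +1, so 10 is a residue.
(11/2399) = −1, so 11 is the smallest positive non-residue mod 2399.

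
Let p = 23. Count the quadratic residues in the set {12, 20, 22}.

(12/23) = +1 → QR.
(20/23) = -1 → non-residue.
(22/23) = -1 → non-residue.
Total quadratic residues among the 3: 1.

1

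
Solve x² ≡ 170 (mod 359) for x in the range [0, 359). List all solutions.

Since 359 ≡ 3 (mod 4), a square root of 170 is 170^((359+1)/4) = 170^90 mod 359.
Repeated squaring: 170^2≡180, 170^4≡90, 170^8≡202, 170^16≡237, 170^32≡165, 170^64≡300 (mod 359).
170^90 = 170^(64+16+8+2) ≡ 23 (mod 359).
Check: 23² = 529 ≡ 170 (mod 359). The two roots are 23 and 336.

23, 336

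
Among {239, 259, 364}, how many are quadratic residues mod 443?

0

(239/443) = -1 → non-residue.
(259/443) = -1 → non-residue.
(364/443) = -1 → non-residue.
Total quadratic residues among the 3: 0.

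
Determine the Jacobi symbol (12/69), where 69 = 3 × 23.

0

Pull out 2^2: since 69 ≡ 5 (mod 8), (2/69) = -1, so (2/69)^2 = +1.
Reciprocity: 3 ≡ 3 and 69 ≡ 1 (mod 4), so (3/69) = +(69/3).
Reduce top mod 3: now compute (0/3).
Top reduces to 0: gcd > 1, so the symbol is 0.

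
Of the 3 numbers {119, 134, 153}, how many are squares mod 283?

1

(119/283) = -1 → non-residue.
(134/283) = +1 → QR.
(153/283) = -1 → non-residue.
Total quadratic residues among the 3: 1.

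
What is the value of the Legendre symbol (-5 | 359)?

First reduce: -5 ≡ 354 (mod 359).
Pull out 2: since 359 ≡ 7 (mod 8), (2/359) = +1.
Reciprocity: 177 ≡ 1 and 359 ≡ 3 (mod 4), so (177/359) = +(359/177).
Reduce top mod 177: now compute (5/177).
Reciprocity: 5 ≡ 1 and 177 ≡ 1 (mod 4), so (5/177) = +(177/5).
Reduce top mod 5: now compute (2/5).
Pull out 2: since 5 ≡ 5 (mod 8), (2/5) = -1.
Reached (1/5) = 1. Collecting the sign flips along the way, the symbol is -1.

-1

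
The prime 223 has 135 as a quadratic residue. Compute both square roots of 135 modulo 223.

Since 223 ≡ 3 (mod 4), a square root of 135 is 135^((223+1)/4) = 135^56 mod 223.
Repeated squaring: 135^2≡162, 135^4≡153, 135^8≡217, 135^16≡36, 135^32≡181 (mod 223).
135^56 = 135^(32+16+8) ≡ 152 (mod 223).
Check: 152² = 23104 ≡ 135 (mod 223). The two roots are 71 and 152.

71, 152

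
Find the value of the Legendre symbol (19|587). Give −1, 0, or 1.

-1

Euler's criterion: (19/587) ≡ 19^293 (mod 587).
19^2 ≡ 361 (mod 587)
19^4 ≡ 7 (mod 587)
19^8 ≡ 49 (mod 587)
19^16 ≡ 53 (mod 587)
19^32 ≡ 461 (mod 587)
19^64 ≡ 27 (mod 587)
19^128 ≡ 142 (mod 587)
19^256 ≡ 206 (mod 587)
19^293 = 19^(256+32+4+1) ≡ 586 (mod 587).
Result is 586 ≡ −1, so (19/587) = −1.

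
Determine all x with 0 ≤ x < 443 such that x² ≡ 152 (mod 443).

174, 269

Since 443 ≡ 3 (mod 4), a square root of 152 is 152^((443+1)/4) = 152^111 mod 443.
Repeated squaring: 152^2≡68, 152^4≡194, 152^8≡424, 152^16≡361, 152^32≡79, 152^64≡39 (mod 443).
152^111 = 152^(64+32+8+4+2+1) ≡ 174 (mod 443).
Check: 174² = 30276 ≡ 152 (mod 443). The two roots are 174 and 269.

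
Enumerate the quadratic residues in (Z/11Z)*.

Square k = 1,…,5 (k and 11−k give the same square):
1²=1, 2²=4, 3²=9, 4²≡5, 5²≡3 (mod 11).
So the quadratic residues mod 11 are {1, 3, 4, 5, 9}.

1, 3, 4, 5, 9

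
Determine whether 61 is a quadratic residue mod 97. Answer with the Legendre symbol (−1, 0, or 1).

Reciprocity: 61 ≡ 1 and 97 ≡ 1 (mod 4), so (61/97) = +(97/61).
Reduce top mod 61: now compute (36/61).
Pull out 2^2: since 61 ≡ 5 (mod 8), (2/61) = -1, so (2/61)^2 = +1.
Reciprocity: 9 ≡ 1 and 61 ≡ 1 (mod 4), so (9/61) = +(61/9).
Reduce top mod 9: now compute (7/9).
Reciprocity: 7 ≡ 3 and 9 ≡ 1 (mod 4), so (7/9) = +(9/7).
Reduce top mod 7: now compute (2/7).
Pull out 2: since 7 ≡ 7 (mod 8), (2/7) = +1.
Reached (1/7) = 1. Collecting the sign flips along the way, the symbol is +1.

1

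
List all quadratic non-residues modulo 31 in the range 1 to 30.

3, 6, 11, 12, 13, 15, 17, 21, 22, 23, 24, 26, 27, 29, 30

Square k = 1,…,15 (k and 31−k give the same square):
1²=1, 2²=4, 3²=9, 4²=16, 5²=25, 6²≡5, 7²≡18, 8²≡2, 9²≡19, 10²≡7, 11²≡28, 12²≡20, 13²≡14, 14²≡10, 15²≡8 (mod 31).
The residues are {1, 2, 4, 5, 7, 8, 9, 10, 14, 16, 18, 19, 20, 25, 28}; the non-residues are the remaining 15 nonzero classes.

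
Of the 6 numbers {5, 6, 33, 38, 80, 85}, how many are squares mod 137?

(5/137) = -1 → non-residue.
(6/137) = -1 → non-residue.
(33/137) = -1 → non-residue.
(38/137) = +1 → QR.
(80/137) = -1 → non-residue.
(85/137) = -1 → non-residue.
Total quadratic residues among the 6: 1.

1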